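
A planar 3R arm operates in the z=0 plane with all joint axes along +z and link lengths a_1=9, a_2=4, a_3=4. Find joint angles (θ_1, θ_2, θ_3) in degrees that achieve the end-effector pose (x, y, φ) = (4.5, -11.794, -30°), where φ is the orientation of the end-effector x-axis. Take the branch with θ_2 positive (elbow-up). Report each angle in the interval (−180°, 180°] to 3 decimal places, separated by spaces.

-107.925 90.004 -12.078

wrist centre = target − a_3·(cos φ, sin φ) = (1.0359, -9.7940)
cos θ_2 = (96.9955−9²−4²)/(2·9·4) = -0.0001; θ_2 = 90.0036° (elbow-up)
β = atan2(-9.7940,1.0359) = -83.9623°; ψ = atan2(4.0000,8.9998) = 23.9631°
θ_1 = β − ψ = -107.9254°
θ_3 = φ − θ_1 − θ_2 = -12.0781° (wrapped to (-180°,180°])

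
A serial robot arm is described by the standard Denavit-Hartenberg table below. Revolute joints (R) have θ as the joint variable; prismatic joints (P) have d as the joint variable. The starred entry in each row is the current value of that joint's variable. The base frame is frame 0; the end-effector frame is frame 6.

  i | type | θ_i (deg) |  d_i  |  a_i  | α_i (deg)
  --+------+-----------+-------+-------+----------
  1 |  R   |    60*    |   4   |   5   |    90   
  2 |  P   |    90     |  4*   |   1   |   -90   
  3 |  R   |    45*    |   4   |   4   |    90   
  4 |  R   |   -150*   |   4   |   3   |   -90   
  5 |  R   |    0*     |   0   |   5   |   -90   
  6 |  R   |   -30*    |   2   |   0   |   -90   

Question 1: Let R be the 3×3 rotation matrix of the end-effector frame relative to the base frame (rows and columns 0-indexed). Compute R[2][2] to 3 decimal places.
-0.612

End-effector z-axis (col 2 of R) = (0.2803,-0.7392,-0.6124)
R[2][2] = -0.6124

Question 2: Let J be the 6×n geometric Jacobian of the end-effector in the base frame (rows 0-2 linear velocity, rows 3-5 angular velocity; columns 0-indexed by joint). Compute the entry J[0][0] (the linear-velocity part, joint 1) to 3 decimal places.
axis z_0 = ẑ; lever o_n−o_0 = (8.9820,0.5877,4.3437)
cross product → J_v[:, 0] = (-0.5877,8.9820,0.0000)
J_ω[:, 0] = z_0
entry J[0][0] = -0.5877

-0.588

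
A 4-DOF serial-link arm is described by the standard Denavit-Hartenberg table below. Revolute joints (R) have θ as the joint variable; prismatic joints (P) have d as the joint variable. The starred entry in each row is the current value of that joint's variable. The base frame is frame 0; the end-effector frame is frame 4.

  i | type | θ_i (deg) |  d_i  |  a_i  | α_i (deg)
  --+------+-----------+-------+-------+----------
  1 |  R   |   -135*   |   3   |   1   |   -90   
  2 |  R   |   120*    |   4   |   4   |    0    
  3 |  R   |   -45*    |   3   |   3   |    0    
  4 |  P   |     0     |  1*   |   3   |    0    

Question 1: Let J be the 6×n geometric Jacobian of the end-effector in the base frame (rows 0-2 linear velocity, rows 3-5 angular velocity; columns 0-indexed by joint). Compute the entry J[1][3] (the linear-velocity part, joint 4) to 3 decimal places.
prismatic axis z_3 = (0.7071,-0.7071,0.0000)
J_v[:, 3] = z_3; J_ω[:, 3] = (0,0,0)
entry J[1][3] = -0.7071

-0.707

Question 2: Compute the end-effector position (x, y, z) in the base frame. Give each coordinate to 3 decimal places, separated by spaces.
after link 1: o_1 = (-0.7071, -0.7071, 3.0000)
after link 2: o_2 = (3.5355, -2.1213, -0.4641)
after link 3: o_3 = (5.1078, -4.7917, -3.3619)
after link 4: o_4 = (5.2659, -6.0478, -6.2597)

5.266 -6.048 -6.260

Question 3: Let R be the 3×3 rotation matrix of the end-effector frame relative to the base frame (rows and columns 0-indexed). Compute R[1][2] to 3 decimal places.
-0.707

End-effector z-axis (col 2 of R) = (0.7071,-0.7071,0.0000)
R[1][2] = -0.7071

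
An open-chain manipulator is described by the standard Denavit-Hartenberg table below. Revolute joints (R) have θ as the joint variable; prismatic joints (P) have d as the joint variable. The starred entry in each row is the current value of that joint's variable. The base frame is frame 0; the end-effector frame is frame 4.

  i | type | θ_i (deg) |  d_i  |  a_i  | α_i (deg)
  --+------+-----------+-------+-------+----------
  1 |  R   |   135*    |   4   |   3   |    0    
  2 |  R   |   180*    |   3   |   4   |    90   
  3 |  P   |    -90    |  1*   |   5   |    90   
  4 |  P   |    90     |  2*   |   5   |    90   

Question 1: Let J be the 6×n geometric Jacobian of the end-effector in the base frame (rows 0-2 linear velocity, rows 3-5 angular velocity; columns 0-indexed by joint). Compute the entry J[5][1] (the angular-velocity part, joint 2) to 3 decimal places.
axis z_1 = (0.0000,0.0000,1.0000); lever o_n−o_1 = (-2.8284,-5.6569,-2.0000)
cross product → J_v[:, 1] = (5.6569,-2.8284,0.0000)
J_ω[:, 1] = z_1
entry J[5][1] = 1.0000

1.000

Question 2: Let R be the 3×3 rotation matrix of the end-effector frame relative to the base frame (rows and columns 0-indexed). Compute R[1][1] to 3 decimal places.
0.707

End-effector y-axis (col 1 of R) = (-0.7071,0.7071,0.0000)
R[1][1] = 0.7071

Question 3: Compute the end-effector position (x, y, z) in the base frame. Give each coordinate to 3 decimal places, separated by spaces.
-4.950 -3.536 2.000

after link 1: o_1 = (-2.1213, 2.1213, 4.0000)
after link 2: o_2 = (0.7071, -0.7071, 7.0000)
after link 3: o_3 = (-0.0000, -1.4142, 2.0000)
after link 4: o_4 = (-4.9497, -3.5355, 2.0000)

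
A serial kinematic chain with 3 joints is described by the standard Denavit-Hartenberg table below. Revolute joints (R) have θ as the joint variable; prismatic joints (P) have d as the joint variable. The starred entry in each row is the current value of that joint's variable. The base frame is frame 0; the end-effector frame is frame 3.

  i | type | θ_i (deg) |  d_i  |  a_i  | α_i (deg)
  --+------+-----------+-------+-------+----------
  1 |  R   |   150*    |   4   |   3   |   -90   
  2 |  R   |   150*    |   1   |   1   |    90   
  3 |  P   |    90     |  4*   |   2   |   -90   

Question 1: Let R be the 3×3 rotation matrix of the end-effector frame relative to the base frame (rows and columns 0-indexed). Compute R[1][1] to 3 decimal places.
-0.250

End-effector y-axis (col 1 of R) = (0.4330,-0.2500,0.8660)
R[1][1] = -0.2500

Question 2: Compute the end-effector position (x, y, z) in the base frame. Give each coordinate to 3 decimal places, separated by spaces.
after link 1: o_1 = (-2.5981, 1.5000, 4.0000)
after link 2: o_2 = (-2.3481, 0.2010, 3.5000)
after link 3: o_3 = (-5.0801, -0.5311, 0.0359)

-5.080 -0.531 0.036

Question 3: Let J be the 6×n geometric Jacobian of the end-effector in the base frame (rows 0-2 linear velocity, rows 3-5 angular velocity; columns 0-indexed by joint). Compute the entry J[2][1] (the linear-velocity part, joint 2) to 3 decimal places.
axis z_1 = (-0.5000,-0.8660,0.0000); lever o_n−o_1 = (-2.4821,-2.0311,-3.9641)
cross product → J_v[:, 1] = (3.4330,-1.9821,-1.1340)
J_ω[:, 1] = z_1
entry J[2][1] = -1.1340

-1.134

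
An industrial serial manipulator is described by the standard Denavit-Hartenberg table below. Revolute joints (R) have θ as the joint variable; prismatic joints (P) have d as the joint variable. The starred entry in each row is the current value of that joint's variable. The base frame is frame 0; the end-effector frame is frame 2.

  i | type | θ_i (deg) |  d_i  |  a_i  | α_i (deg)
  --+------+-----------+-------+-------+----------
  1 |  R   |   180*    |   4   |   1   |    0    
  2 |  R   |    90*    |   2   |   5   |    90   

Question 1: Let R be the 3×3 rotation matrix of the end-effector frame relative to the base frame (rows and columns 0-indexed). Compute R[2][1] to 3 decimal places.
End-effector y-axis (col 1 of R) = (0.0000,-0.0000,1.0000)
R[2][1] = 1.0000

1.000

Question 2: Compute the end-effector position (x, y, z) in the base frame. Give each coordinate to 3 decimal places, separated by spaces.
after link 1: o_1 = (-1.0000, 0.0000, 4.0000)
after link 2: o_2 = (-1.0000, -5.0000, 6.0000)

-1.000 -5.000 6.000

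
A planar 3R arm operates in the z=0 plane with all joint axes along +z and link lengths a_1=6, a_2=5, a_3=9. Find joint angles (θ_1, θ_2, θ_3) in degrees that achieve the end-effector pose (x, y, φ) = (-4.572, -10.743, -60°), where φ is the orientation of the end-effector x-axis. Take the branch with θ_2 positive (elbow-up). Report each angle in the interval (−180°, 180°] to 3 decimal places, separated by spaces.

wrist centre = target − a_3·(cos φ, sin φ) = (-9.0720, -2.9488)
cos θ_2 = (90.9964−6²−5²)/(2·6·5) = 0.4999; θ_2 = 60.0039° (elbow-up)
β = atan2(-2.9488,-9.0720) = -161.9937°; ψ = atan2(4.3303,8.4997) = 26.9972°
θ_1 = β − ψ = -188.9910°
θ_3 = φ − θ_1 − θ_2 = 68.9870° (wrapped to (-180°,180°])

171.009 60.004 68.987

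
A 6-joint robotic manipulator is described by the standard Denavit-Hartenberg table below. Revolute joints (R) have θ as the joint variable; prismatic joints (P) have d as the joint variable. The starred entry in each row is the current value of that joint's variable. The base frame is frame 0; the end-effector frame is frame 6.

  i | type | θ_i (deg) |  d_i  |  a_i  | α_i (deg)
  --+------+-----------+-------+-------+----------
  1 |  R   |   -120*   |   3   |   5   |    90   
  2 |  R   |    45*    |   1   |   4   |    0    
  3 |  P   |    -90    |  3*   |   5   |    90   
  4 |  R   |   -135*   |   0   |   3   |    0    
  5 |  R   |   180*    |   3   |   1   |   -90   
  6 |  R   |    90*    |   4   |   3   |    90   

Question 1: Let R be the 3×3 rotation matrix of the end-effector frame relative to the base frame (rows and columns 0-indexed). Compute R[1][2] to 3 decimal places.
End-effector z-axis (col 2 of R) = (-0.8624,-0.0795,-0.5000)
R[1][2] = -0.0795

-0.079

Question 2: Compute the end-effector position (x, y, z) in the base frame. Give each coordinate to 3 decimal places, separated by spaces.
-8.871 -4.536 5.293

after link 1: o_1 = (-2.5000, -4.3301, 3.0000)
after link 2: o_2 = (-4.7802, -6.2796, 5.8284)
after link 3: o_3 = (-9.1461, -7.8415, 2.2929)
after link 4: o_4 = (-6.5590, -7.6031, 3.7929)
after link 5: o_5 = (-6.3607, -5.8454, 1.1716)
after link 6: o_6 = (-8.8708, -4.5363, 5.2929)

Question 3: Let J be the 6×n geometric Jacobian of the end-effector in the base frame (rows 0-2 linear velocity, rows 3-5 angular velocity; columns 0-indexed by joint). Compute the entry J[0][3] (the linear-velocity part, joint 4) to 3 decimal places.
axis z_3 = (0.3536,0.6124,-0.7071); lever o_n−o_3 = (0.2753,3.3052,3.0000)
cross product → J_v[:, 3] = (4.1742,-1.2553,1.0000)
J_ω[:, 3] = z_3
entry J[0][3] = 4.1742

4.174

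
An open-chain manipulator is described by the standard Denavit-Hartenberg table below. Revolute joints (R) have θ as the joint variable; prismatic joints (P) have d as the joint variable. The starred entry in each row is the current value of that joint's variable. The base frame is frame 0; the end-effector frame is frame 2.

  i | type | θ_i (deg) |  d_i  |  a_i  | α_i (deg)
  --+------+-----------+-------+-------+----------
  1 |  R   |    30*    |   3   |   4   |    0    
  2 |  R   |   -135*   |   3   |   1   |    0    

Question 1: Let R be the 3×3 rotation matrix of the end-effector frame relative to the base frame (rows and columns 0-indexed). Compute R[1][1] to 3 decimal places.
-0.259

End-effector y-axis (col 1 of R) = (0.9659,-0.2588,0.0000)
R[1][1] = -0.2588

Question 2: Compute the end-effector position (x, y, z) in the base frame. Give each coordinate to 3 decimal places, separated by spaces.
after link 1: o_1 = (3.4641, 2.0000, 3.0000)
after link 2: o_2 = (3.2053, 1.0341, 6.0000)

3.205 1.034 6.000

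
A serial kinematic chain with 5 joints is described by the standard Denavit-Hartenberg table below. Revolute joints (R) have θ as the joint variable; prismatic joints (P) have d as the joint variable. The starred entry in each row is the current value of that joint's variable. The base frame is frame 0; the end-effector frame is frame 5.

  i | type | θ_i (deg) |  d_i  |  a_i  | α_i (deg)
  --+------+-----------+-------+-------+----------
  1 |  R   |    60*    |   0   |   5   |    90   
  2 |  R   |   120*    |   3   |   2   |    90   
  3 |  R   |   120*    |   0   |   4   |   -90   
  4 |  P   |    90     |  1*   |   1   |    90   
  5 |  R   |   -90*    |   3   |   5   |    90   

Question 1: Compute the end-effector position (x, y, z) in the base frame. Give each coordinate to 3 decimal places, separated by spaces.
after link 1: o_1 = (2.5000, 4.3301, 0.0000)
after link 2: o_2 = (4.5981, 1.9641, 1.7321)
after link 3: o_3 = (8.0981, 1.0981, 0.0000)
after link 4: o_4 = (7.4486, 0.9731, -1.2500)
after link 5: o_5 = (11.1561, -2.8014, 1.2010)

11.156 -2.801 1.201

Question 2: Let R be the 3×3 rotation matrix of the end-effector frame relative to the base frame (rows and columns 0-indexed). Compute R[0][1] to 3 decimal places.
End-effector y-axis (col 1 of R) = (0.8750,-0.2165,-0.4330)
R[0][1] = 0.8750

0.875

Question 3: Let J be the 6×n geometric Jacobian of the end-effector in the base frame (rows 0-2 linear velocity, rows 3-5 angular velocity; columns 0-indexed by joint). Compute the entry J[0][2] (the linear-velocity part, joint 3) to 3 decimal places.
axis z_2 = (0.4330,0.7500,0.5000); lever o_n−o_2 = (6.5580,-4.7655,-0.5311)
cross product → J_v[:, 2] = (1.9845,3.5090,-6.9821)
J_ω[:, 2] = z_2
entry J[0][2] = 1.9845

1.984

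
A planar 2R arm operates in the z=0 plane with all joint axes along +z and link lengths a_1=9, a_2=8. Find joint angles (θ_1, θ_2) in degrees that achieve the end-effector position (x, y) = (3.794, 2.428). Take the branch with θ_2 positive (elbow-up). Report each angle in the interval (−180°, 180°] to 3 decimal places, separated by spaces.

cos θ_2 = (20.2896−9²−8²)/(2·9·8) = -0.8660; θ_2 = 150.0022° (elbow-up)
β = atan2(2.4280,3.7940) = 32.6175°; ψ = atan2(3.9997,2.0716) = 62.6183°
θ_1 = β − ψ = -30.0008°

-30.001 150.002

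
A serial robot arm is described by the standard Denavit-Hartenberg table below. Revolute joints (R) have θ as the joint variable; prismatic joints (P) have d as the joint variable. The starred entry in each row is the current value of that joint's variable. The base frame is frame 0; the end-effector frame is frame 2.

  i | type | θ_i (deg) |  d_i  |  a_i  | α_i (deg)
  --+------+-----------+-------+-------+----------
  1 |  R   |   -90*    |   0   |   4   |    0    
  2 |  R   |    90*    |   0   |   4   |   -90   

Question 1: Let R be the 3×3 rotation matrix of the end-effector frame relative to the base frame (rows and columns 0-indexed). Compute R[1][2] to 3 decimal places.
1.000

End-effector z-axis (col 2 of R) = (0.0000,1.0000,0.0000)
R[1][2] = 1.0000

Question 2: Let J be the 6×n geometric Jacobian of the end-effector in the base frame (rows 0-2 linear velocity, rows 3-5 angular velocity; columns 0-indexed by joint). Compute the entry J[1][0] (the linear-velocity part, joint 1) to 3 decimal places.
axis z_0 = ẑ; lever o_n−o_0 = (4.0000,-4.0000,0.0000)
cross product → J_v[:, 0] = (4.0000,4.0000,-0.0000)
J_ω[:, 0] = z_0
entry J[1][0] = 4.0000

4.000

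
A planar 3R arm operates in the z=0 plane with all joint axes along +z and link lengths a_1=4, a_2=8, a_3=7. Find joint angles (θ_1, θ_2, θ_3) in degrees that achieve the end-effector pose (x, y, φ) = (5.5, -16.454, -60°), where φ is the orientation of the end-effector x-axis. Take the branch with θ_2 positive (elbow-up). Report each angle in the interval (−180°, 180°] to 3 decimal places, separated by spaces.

wrist centre = target − a_3·(cos φ, sin φ) = (2.0000, -10.3918)
cos θ_2 = (111.9900−4²−8²)/(2·4·8) = 0.4998; θ_2 = 60.0104° (elbow-up)
β = atan2(-10.3918,2.0000) = -79.1061°; ψ = atan2(6.9289,7.9987) = 40.9008°
θ_1 = β − ψ = -120.0069°
θ_3 = φ − θ_1 − θ_2 = -0.0035° (wrapped to (-180°,180°])

-120.007 60.010 -0.003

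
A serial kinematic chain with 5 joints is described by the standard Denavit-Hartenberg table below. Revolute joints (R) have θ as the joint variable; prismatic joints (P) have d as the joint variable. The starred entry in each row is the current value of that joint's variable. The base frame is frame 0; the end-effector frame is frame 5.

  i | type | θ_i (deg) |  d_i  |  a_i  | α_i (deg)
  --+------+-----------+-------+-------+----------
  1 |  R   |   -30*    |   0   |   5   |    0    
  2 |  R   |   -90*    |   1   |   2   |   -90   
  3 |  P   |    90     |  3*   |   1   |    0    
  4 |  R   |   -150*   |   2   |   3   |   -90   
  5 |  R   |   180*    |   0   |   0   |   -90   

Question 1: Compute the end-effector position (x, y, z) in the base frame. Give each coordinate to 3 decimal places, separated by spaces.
after link 1: o_1 = (4.3301, -2.5000, 0.0000)
after link 2: o_2 = (3.3301, -4.2321, 1.0000)
after link 3: o_3 = (5.9282, -5.7321, 0.0000)
after link 4: o_4 = (6.9103, -8.0311, 2.5981)
after link 5: o_5 = (6.9103, -8.0311, 2.5981)

6.910 -8.031 2.598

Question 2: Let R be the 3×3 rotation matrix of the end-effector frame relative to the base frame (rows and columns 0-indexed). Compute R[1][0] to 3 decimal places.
0.433

End-effector x-axis (col 0 of R) = (0.2500,0.4330,-0.8660)
R[1][0] = 0.4330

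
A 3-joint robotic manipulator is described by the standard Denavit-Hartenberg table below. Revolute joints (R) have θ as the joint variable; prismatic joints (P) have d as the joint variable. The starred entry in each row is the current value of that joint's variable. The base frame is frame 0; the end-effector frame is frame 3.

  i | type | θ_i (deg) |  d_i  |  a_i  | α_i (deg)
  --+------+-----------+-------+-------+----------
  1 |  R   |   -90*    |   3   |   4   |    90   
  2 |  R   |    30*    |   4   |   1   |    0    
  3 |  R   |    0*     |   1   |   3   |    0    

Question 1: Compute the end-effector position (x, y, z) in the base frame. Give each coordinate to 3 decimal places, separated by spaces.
after link 1: o_1 = (0.0000, -4.0000, 3.0000)
after link 2: o_2 = (-4.0000, -4.8660, 3.5000)
after link 3: o_3 = (-5.0000, -7.4641, 5.0000)

-5.000 -7.464 5.000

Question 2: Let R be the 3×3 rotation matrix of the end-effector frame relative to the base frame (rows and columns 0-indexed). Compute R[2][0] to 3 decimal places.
0.500

End-effector x-axis (col 0 of R) = (0.0000,-0.8660,0.5000)
R[2][0] = 0.5000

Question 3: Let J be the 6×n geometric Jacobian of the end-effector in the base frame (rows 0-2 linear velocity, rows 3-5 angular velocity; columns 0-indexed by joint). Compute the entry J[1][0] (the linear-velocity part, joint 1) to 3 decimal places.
-5.000

axis z_0 = ẑ; lever o_n−o_0 = (-5.0000,-7.4641,5.0000)
cross product → J_v[:, 0] = (7.4641,-5.0000,0.0000)
J_ω[:, 0] = z_0
entry J[1][0] = -5.0000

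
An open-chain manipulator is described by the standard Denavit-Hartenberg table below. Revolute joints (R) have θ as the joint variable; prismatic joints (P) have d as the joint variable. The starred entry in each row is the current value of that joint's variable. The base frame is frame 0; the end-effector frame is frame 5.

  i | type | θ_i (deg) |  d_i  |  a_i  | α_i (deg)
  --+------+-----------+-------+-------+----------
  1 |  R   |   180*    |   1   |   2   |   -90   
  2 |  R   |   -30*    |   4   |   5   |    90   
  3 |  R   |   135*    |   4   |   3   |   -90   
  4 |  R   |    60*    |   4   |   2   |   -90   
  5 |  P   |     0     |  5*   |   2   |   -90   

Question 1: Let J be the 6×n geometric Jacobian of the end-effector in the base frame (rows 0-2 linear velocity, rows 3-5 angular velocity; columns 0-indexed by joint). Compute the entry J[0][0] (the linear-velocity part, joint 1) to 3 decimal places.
axis z_0 = ẑ; lever o_n−o_0 = (-4.4525,-1.6452,0.1480)
cross product → J_v[:, 0] = (1.6452,-4.4525,0.0000)
J_ω[:, 0] = z_0
entry J[0][0] = 1.6452

1.645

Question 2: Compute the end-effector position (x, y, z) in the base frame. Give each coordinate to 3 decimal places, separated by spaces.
after link 1: o_1 = (-2.0000, 0.0000, 1.0000)
after link 2: o_2 = (-6.3301, -4.0000, 3.5000)
after link 3: o_3 = (-2.4930, -6.1213, 5.9034)
after link 4: o_4 = (-0.2972, -4.0000, 2.6357)
after link 5: o_5 = (-4.4525, -1.6452, 0.1480)

-4.452 -1.645 0.148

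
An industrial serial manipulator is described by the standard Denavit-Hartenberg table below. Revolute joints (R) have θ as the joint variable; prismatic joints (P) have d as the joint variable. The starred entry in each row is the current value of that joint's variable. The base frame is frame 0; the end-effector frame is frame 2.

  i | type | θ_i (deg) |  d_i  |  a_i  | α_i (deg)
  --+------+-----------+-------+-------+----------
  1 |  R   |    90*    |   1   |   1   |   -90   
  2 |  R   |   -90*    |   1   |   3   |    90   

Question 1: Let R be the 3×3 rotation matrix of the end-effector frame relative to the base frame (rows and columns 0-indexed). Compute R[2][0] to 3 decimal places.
End-effector x-axis (col 0 of R) = (0.0000,0.0000,1.0000)
R[2][0] = 1.0000

1.000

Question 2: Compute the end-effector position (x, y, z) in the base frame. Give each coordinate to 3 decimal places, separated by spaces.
-1.000 1.000 4.000

after link 1: o_1 = (0.0000, 1.0000, 1.0000)
after link 2: o_2 = (-1.0000, 1.0000, 4.0000)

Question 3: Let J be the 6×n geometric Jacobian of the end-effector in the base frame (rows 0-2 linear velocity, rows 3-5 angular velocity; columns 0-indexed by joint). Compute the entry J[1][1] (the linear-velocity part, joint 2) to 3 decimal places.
3.000

axis z_1 = (-1.0000,0.0000,0.0000); lever o_n−o_1 = (-1.0000,0.0000,3.0000)
cross product → J_v[:, 1] = (0.0000,3.0000,-0.0000)
J_ω[:, 1] = z_1
entry J[1][1] = 3.0000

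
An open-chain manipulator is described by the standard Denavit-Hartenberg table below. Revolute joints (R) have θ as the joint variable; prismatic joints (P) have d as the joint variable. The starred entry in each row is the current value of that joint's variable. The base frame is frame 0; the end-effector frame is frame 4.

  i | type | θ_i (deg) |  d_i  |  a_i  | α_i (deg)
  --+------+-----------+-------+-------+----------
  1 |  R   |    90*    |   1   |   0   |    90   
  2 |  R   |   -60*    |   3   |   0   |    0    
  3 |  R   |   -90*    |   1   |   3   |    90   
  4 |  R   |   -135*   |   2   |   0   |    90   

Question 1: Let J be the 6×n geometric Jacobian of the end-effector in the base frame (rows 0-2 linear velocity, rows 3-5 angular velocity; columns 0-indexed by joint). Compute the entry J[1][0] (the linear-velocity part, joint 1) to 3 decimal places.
axis z_0 = ẑ; lever o_n−o_0 = (4.0000,-3.5981,1.2321)
cross product → J_v[:, 0] = (3.5981,4.0000,-0.0000)
J_ω[:, 0] = z_0
entry J[1][0] = 4.0000

4.000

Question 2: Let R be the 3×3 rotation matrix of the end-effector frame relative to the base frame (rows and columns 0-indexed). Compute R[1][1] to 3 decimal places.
-0.500

End-effector y-axis (col 1 of R) = (-0.0000,-0.5000,0.8660)
R[1][1] = -0.5000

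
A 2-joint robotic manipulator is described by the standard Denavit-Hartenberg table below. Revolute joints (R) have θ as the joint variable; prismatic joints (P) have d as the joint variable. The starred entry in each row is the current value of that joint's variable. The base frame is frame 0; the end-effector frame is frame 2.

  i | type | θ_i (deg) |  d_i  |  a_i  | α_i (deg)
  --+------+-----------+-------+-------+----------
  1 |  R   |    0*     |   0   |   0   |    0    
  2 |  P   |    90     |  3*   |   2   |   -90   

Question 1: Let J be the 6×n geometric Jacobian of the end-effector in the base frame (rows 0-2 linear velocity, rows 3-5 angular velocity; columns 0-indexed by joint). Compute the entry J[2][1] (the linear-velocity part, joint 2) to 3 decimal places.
1.000

prismatic axis z_1 = (0.0000,0.0000,1.0000)
J_v[:, 1] = z_1; J_ω[:, 1] = (0,0,0)
entry J[2][1] = 1.0000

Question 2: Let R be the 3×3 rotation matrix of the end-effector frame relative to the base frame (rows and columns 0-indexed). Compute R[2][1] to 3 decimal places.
-1.000

End-effector y-axis (col 1 of R) = (-0.0000,0.0000,-1.0000)
R[2][1] = -1.0000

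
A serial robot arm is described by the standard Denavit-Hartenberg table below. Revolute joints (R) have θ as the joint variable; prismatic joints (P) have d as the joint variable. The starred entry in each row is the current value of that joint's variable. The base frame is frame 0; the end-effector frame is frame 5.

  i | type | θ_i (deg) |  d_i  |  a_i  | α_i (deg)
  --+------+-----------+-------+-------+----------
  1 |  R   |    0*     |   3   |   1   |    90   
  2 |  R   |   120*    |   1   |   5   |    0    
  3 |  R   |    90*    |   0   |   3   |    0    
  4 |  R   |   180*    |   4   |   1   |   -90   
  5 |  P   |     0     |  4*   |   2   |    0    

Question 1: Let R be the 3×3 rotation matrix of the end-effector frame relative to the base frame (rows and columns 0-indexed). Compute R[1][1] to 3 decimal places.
End-effector y-axis (col 1 of R) = (-0.0000,1.0000,-0.0000)
R[1][1] = 1.0000

1.000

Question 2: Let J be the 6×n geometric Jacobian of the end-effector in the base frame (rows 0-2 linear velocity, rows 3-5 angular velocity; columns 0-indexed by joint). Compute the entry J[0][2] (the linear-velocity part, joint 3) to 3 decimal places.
-3.464

axis z_2 = (0.0000,-1.0000,0.0000); lever o_n−o_2 = (-2.0000,-4.0000,3.4641)
cross product → J_v[:, 2] = (-3.4641,-0.0000,-2.0000)
J_ω[:, 2] = z_2
entry J[0][2] = -3.4641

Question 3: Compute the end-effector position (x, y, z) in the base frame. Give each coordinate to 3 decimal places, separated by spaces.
after link 1: o_1 = (1.0000, 0.0000, 3.0000)
after link 2: o_2 = (-1.5000, -1.0000, 7.3301)
after link 3: o_3 = (-4.0981, -1.0000, 5.8301)
after link 4: o_4 = (-3.2321, -5.0000, 6.3301)
after link 5: o_5 = (-3.5000, -5.0000, 10.7942)

-3.500 -5.000 10.794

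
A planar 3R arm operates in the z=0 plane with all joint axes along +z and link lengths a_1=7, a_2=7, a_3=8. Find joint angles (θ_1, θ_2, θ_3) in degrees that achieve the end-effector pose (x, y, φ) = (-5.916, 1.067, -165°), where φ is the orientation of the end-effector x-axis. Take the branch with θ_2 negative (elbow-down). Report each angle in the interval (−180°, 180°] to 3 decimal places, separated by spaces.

wrist centre = target − a_3·(cos φ, sin φ) = (1.8114, 3.1376)
cos θ_2 = (13.1254−7²−7²)/(2·7·7) = -0.8661; θ_2 = -150.0048° (elbow-down)
β = atan2(3.1376,1.8114) = 60.0008°; ψ = atan2(-3.4995,0.9375) = -75.0024°
θ_1 = β − ψ = 135.0032°
θ_3 = φ − θ_1 − θ_2 = -149.9984° (wrapped to (-180°,180°])

135.003 -150.005 -149.998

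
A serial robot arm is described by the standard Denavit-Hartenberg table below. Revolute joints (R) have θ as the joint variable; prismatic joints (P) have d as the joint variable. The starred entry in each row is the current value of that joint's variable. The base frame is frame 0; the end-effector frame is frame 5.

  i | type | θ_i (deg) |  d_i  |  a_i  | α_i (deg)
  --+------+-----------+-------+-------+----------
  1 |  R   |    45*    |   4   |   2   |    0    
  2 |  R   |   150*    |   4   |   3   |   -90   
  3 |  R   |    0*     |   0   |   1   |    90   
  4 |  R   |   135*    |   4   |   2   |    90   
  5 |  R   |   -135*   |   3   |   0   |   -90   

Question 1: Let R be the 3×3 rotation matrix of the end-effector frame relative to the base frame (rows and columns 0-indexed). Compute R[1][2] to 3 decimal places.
End-effector z-axis (col 2 of R) = (0.6124,-0.3536,-0.7071)
R[1][2] = -0.3536

-0.354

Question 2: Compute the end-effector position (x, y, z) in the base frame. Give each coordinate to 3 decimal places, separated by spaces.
-2.217 -3.219 12.000

after link 1: o_1 = (1.4142, 1.4142, 4.0000)
after link 2: o_2 = (-1.4836, 0.6378, 8.0000)
after link 3: o_3 = (-2.4495, 0.3789, 8.0000)
after link 4: o_4 = (-0.7174, -0.6211, 12.0000)
after link 5: o_5 = (-2.2174, -3.2191, 12.0000)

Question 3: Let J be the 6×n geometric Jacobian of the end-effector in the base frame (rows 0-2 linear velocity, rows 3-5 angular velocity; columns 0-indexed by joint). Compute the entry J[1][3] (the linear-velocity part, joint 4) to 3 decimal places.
0.232

axis z_3 = (0.0000,0.0000,1.0000); lever o_n−o_3 = (0.2321,-3.5981,4.0000)
cross product → J_v[:, 3] = (3.5981,0.2321,-0.0000)
J_ω[:, 3] = z_3
entry J[1][3] = 0.2321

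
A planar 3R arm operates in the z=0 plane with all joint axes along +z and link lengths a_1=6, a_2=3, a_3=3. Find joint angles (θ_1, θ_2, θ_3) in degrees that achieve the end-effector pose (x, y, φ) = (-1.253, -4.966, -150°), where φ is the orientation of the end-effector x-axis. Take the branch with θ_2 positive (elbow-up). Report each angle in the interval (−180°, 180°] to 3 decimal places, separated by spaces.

-92.583 150.002 152.581

wrist centre = target − a_3·(cos φ, sin φ) = (1.3451, -3.4660)
cos θ_2 = (13.8224−6²−3²)/(2·6·3) = -0.8660; θ_2 = 150.0022° (elbow-up)
β = atan2(-3.4660,1.3451) = -68.7899°; ψ = atan2(1.4999,3.4019) = 23.7929°
θ_1 = β − ψ = -92.5828°
θ_3 = φ − θ_1 − θ_2 = 152.5806° (wrapped to (-180°,180°])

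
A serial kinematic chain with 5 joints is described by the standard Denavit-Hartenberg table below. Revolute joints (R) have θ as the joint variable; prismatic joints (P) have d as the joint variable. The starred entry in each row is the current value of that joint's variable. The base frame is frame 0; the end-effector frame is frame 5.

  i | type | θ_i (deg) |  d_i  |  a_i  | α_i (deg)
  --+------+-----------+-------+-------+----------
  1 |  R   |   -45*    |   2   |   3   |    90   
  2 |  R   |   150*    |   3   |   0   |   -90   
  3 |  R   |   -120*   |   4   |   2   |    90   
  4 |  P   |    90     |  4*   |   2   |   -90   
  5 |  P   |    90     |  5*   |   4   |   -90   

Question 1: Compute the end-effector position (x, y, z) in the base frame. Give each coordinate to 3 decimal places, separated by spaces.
after link 1: o_1 = (2.1213, -2.1213, 2.0000)
after link 2: o_2 = (0.0000, -4.2426, 2.0000)
after link 3: o_3 = (-2.0266, -4.6655, -1.9641)
after link 4: o_4 = (0.8018, -4.6655, -5.4282)
after link 5: o_5 = (-1.2028, 0.6344, -2.4462)

-1.203 0.634 -2.446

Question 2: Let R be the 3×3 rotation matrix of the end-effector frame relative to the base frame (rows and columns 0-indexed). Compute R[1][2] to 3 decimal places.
-0.354

End-effector z-axis (col 2 of R) = (0.3536,-0.3536,0.8660)
R[1][2] = -0.3536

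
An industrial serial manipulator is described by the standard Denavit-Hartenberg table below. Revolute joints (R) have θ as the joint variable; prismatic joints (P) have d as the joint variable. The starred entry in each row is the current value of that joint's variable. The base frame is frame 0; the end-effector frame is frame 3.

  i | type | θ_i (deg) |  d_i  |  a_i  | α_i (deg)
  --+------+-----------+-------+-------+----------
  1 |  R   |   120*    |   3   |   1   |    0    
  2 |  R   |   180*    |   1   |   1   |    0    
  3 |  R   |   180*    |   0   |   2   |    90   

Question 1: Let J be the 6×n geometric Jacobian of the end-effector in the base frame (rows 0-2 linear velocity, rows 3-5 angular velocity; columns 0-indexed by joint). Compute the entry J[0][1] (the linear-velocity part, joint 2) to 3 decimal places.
axis z_1 = (0.0000,0.0000,1.0000); lever o_n−o_1 = (-0.5000,0.8660,1.0000)
cross product → J_v[:, 1] = (-0.8660,-0.5000,0.0000)
J_ω[:, 1] = z_1
entry J[0][1] = -0.8660

-0.866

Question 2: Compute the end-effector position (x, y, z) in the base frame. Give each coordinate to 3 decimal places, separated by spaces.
after link 1: o_1 = (-0.5000, 0.8660, 3.0000)
after link 2: o_2 = (-0.0000, -0.0000, 4.0000)
after link 3: o_3 = (-1.0000, 1.7321, 4.0000)

-1.000 1.732 4.000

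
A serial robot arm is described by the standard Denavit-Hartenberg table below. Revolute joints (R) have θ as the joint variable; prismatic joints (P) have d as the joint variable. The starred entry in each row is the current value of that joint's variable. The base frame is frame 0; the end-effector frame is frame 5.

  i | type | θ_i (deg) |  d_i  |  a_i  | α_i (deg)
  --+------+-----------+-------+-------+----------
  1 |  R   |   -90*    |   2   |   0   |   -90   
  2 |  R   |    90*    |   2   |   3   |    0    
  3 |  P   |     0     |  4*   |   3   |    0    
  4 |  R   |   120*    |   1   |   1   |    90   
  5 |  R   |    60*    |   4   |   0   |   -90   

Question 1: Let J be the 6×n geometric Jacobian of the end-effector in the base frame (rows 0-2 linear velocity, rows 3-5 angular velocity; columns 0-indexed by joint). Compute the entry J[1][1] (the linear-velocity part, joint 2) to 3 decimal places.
8.964

axis z_1 = (1.0000,0.0000,0.0000); lever o_n−o_1 = (7.0000,2.8660,-8.9641)
cross product → J_v[:, 1] = (-0.0000,8.9641,2.8660)
J_ω[:, 1] = z_1
entry J[1][1] = 8.9641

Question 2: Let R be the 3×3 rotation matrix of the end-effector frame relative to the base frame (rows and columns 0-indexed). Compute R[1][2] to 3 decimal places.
End-effector z-axis (col 2 of R) = (0.5000,-0.7500,-0.4330)
R[1][2] = -0.7500

-0.750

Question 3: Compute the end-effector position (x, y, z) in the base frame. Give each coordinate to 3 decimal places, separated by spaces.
after link 1: o_1 = (0.0000, 0.0000, 2.0000)
after link 2: o_2 = (2.0000, -0.0000, -1.0000)
after link 3: o_3 = (6.0000, 0.0000, -4.0000)
after link 4: o_4 = (7.0000, 0.8660, -3.5000)
after link 5: o_5 = (7.0000, 2.8660, -6.9641)

7.000 2.866 -6.964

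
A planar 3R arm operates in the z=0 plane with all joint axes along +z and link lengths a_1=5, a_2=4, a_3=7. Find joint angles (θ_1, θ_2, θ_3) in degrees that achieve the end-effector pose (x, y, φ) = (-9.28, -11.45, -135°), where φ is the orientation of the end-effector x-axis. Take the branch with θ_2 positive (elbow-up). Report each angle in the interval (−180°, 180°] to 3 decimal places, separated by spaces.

-149.997 59.993 -44.996

wrist centre = target − a_3·(cos φ, sin φ) = (-4.3303, -6.5003)
cos θ_2 = (61.0044−5²−4²)/(2·5·4) = 0.5001; θ_2 = 59.9928° (elbow-up)
β = atan2(-6.5003,-4.3303) = -123.6702°; ψ = atan2(3.4638,7.0004) = 26.3264°
θ_1 = β − ψ = -149.9967°
θ_3 = φ − θ_1 − θ_2 = -44.9961° (wrapped to (-180°,180°])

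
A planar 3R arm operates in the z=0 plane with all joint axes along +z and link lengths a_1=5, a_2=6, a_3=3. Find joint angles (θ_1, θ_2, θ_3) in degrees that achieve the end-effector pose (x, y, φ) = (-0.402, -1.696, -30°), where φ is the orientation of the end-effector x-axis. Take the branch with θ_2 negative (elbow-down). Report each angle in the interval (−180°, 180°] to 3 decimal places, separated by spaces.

wrist centre = target − a_3·(cos φ, sin φ) = (-3.0001, -0.1960)
cos θ_2 = (9.0389−5²−6²)/(2·5·6) = -0.8660; θ_2 = -149.9992° (elbow-down)
β = atan2(-0.1960,-3.0001) = -176.2621°; ψ = atan2(-3.0001,-0.1961) = -93.7401°
θ_1 = β − ψ = -82.5220°
θ_3 = φ − θ_1 − θ_2 = -157.4787° (wrapped to (-180°,180°])

-82.522 -149.999 -157.479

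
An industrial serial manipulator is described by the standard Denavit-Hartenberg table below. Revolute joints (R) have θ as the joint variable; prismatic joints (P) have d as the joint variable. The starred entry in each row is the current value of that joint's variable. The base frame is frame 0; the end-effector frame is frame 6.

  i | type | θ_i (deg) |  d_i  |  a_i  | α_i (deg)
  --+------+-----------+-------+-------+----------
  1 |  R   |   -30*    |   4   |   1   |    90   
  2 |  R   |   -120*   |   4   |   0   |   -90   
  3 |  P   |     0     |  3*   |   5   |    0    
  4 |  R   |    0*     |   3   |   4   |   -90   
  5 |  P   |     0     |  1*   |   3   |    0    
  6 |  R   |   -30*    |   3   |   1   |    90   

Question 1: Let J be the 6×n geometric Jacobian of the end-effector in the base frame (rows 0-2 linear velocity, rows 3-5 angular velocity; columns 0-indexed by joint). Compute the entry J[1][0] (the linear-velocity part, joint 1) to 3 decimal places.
axis z_0 = ẑ; lever o_n−o_0 = (0.1699,-0.0981,-10.3923)
cross product → J_v[:, 0] = (0.0981,0.1699,-0.0000)
J_ω[:, 0] = z_0
entry J[1][0] = 0.1699

0.170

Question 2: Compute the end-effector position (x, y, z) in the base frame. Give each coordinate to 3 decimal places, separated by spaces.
0.170 -0.098 -10.392

after link 1: o_1 = (0.8660, -0.5000, 4.0000)
after link 2: o_2 = (-1.1340, -3.9641, 4.0000)
after link 3: o_3 = (-1.0490, -4.0131, -1.8301)
after link 4: o_4 = (-0.5311, -4.3122, -6.7942)
after link 5: o_5 = (-1.3301, -2.6962, -9.3923)
after link 6: o_6 = (0.1699, -0.0981, -10.3923)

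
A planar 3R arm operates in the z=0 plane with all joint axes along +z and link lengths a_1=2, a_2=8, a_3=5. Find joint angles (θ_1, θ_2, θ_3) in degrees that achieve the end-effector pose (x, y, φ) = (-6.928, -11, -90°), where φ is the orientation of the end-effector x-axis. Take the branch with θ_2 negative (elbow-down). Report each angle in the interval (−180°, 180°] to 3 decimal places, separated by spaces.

wrist centre = target − a_3·(cos φ, sin φ) = (-6.9280, -6.0000)
cos θ_2 = (83.9972−2²−8²)/(2·2·8) = 0.4999; θ_2 = -60.0058° (elbow-down)
β = atan2(-6.0000,-6.9280) = -139.1058°; ψ = atan2(-6.9286,5.9993) = -49.1116°
θ_1 = β − ψ = -89.9942°
θ_3 = φ − θ_1 − θ_2 = 60.0000° (wrapped to (-180°,180°])

-89.994 -60.006 60.000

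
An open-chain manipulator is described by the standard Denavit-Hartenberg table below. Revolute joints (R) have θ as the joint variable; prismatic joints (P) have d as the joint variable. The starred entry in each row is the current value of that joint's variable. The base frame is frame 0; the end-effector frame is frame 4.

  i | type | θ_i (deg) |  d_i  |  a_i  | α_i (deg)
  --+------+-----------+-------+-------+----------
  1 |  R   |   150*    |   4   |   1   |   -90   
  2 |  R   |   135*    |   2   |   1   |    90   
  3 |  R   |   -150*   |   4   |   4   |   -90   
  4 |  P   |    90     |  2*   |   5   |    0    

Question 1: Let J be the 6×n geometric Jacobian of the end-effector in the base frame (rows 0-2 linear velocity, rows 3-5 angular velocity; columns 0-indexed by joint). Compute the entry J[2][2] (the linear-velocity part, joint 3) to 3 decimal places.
axis z_2 = (-0.6124,0.3536,-0.7071); lever o_n−o_2 = (0.9694,3.7497,2.4495)
cross product → J_v[:, 2] = (3.5175,0.8145,-2.6390)
J_ω[:, 2] = z_2
entry J[2][2] = -2.6390

-2.639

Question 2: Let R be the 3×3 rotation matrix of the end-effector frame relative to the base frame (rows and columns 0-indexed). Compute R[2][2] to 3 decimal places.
-0.354

End-effector z-axis (col 2 of R) = (0.7392,0.5732,-0.3536)
R[2][2] = -0.3536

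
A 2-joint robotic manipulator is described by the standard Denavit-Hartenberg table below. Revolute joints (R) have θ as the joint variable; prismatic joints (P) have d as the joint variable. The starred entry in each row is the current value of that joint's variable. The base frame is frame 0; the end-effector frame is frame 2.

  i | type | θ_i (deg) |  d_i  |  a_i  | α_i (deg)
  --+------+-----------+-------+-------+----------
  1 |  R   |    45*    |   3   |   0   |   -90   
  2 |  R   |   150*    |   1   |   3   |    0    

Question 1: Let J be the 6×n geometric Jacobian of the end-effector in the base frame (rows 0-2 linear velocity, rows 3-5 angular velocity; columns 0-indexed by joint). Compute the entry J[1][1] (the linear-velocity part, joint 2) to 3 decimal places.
axis z_1 = (-0.7071,0.7071,0.0000); lever o_n−o_1 = (-2.5442,-1.1300,-1.5000)
cross product → J_v[:, 1] = (-1.0607,-1.0607,2.5981)
J_ω[:, 1] = z_1
entry J[1][1] = -1.0607

-1.061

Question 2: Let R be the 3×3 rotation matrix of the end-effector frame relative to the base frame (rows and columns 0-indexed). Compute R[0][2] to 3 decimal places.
-0.707

End-effector z-axis (col 2 of R) = (-0.7071,0.7071,0.0000)
R[0][2] = -0.7071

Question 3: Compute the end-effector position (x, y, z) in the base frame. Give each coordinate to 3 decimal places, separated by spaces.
after link 1: o_1 = (0.0000, 0.0000, 3.0000)
after link 2: o_2 = (-2.5442, -1.1300, 1.5000)

-2.544 -1.130 1.500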